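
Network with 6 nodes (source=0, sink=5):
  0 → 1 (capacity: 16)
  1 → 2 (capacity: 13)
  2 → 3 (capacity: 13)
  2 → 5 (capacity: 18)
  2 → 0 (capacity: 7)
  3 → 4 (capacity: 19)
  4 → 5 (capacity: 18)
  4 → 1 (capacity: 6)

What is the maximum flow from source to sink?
Maximum flow = 13

Max flow: 13

Flow assignment:
  0 → 1: 13/16
  1 → 2: 13/13
  2 → 5: 13/18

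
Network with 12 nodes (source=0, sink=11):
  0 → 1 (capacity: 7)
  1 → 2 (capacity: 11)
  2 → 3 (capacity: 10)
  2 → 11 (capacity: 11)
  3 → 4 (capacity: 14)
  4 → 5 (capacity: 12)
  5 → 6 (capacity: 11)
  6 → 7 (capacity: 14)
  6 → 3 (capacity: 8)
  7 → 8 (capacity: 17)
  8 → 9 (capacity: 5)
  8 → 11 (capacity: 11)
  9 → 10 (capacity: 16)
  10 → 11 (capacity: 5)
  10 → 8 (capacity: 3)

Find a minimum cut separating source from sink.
Min cut value = 7, edges: (0,1)

Min cut value: 7
Partition: S = [0], T = [1, 2, 3, 4, 5, 6, 7, 8, 9, 10, 11]
Cut edges: (0,1)

By max-flow min-cut theorem, max flow = min cut = 7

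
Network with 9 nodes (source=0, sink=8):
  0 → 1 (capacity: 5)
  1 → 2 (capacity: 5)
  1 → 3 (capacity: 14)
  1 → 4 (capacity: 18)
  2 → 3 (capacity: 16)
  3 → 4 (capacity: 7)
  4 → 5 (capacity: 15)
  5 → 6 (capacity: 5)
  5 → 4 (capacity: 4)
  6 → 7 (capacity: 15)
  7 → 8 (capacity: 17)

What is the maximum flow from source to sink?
Maximum flow = 5

Max flow: 5

Flow assignment:
  0 → 1: 5/5
  1 → 4: 5/18
  4 → 5: 5/15
  5 → 6: 5/5
  6 → 7: 5/15
  7 → 8: 5/17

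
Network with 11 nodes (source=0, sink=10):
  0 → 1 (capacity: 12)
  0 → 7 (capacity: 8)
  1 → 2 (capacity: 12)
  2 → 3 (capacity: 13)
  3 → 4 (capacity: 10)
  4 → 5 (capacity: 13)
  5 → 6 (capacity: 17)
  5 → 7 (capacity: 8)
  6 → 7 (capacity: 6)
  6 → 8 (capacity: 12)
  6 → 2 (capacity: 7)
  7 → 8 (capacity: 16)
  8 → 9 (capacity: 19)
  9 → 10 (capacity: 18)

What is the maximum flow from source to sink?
Maximum flow = 18

Max flow: 18

Flow assignment:
  0 → 1: 10/12
  0 → 7: 8/8
  1 → 2: 10/12
  2 → 3: 10/13
  3 → 4: 10/10
  4 → 5: 10/13
  5 → 6: 10/17
  6 → 8: 10/12
  7 → 8: 8/16
  8 → 9: 18/19
  9 → 10: 18/18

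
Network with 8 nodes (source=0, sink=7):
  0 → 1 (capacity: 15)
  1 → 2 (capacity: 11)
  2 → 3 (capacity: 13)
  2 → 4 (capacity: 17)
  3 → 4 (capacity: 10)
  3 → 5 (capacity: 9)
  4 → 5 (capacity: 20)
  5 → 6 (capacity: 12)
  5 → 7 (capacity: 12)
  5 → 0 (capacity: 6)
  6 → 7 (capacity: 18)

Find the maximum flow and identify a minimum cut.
Max flow = 11, Min cut edges: (1,2)

Maximum flow: 11
Minimum cut: (1,2)
Partition: S = [0, 1], T = [2, 3, 4, 5, 6, 7]

Max-flow min-cut theorem verified: both equal 11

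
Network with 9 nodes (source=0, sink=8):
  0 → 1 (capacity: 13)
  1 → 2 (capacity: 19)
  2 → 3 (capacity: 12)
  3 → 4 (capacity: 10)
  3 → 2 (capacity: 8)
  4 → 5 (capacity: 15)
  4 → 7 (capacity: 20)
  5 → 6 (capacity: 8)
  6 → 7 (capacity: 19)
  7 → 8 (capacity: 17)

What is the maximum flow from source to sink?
Maximum flow = 10

Max flow: 10

Flow assignment:
  0 → 1: 10/13
  1 → 2: 10/19
  2 → 3: 10/12
  3 → 4: 10/10
  4 → 7: 10/20
  7 → 8: 10/17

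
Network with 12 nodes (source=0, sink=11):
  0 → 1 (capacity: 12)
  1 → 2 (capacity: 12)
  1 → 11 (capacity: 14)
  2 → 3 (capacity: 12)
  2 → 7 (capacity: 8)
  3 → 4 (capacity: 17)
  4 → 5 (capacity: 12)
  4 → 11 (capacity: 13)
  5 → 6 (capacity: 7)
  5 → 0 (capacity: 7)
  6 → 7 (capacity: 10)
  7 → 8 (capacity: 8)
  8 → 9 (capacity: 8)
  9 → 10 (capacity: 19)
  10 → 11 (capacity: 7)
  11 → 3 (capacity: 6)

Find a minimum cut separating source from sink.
Min cut value = 12, edges: (0,1)

Min cut value: 12
Partition: S = [0], T = [1, 2, 3, 4, 5, 6, 7, 8, 9, 10, 11]
Cut edges: (0,1)

By max-flow min-cut theorem, max flow = min cut = 12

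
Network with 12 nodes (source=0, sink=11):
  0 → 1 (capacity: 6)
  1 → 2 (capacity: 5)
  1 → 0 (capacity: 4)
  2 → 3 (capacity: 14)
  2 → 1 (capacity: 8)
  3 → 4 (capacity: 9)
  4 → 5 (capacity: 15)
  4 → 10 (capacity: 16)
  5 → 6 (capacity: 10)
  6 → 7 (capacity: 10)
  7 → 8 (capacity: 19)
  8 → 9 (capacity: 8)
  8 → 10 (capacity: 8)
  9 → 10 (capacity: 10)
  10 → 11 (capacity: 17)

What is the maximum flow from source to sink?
Maximum flow = 5

Max flow: 5

Flow assignment:
  0 → 1: 5/6
  1 → 2: 5/5
  2 → 3: 5/14
  3 → 4: 5/9
  4 → 10: 5/16
  10 → 11: 5/17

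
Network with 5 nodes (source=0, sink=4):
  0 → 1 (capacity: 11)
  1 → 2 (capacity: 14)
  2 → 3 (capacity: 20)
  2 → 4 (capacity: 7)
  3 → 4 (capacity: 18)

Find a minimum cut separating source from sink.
Min cut value = 11, edges: (0,1)

Min cut value: 11
Partition: S = [0], T = [1, 2, 3, 4]
Cut edges: (0,1)

By max-flow min-cut theorem, max flow = min cut = 11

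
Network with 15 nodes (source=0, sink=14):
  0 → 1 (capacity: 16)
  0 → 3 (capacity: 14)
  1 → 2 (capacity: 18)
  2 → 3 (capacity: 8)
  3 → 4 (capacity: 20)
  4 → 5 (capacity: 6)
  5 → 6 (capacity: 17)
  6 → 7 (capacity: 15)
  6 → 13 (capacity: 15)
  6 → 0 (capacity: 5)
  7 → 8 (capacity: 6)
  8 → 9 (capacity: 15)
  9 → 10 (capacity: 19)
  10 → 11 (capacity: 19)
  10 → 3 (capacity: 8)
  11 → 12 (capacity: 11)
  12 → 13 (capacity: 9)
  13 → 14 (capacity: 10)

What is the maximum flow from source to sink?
Maximum flow = 6

Max flow: 6

Flow assignment:
  0 → 1: 6/16
  1 → 2: 6/18
  2 → 3: 6/8
  3 → 4: 6/20
  4 → 5: 6/6
  5 → 6: 6/17
  6 → 13: 6/15
  13 → 14: 6/10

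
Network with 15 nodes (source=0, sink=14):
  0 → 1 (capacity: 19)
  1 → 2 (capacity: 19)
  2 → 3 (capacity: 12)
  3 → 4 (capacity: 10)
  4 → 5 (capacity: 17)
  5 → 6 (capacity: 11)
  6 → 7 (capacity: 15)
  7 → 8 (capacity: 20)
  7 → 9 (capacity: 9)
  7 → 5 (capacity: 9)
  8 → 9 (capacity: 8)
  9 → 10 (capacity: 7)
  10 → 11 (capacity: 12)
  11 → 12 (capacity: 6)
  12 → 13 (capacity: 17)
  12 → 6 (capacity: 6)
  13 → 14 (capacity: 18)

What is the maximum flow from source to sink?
Maximum flow = 6

Max flow: 6

Flow assignment:
  0 → 1: 6/19
  1 → 2: 6/19
  2 → 3: 6/12
  3 → 4: 6/10
  4 → 5: 6/17
  5 → 6: 10/11
  6 → 7: 10/15
  7 → 9: 6/9
  7 → 5: 4/9
  9 → 10: 6/7
  10 → 11: 6/12
  11 → 12: 6/6
  12 → 13: 6/17
  13 → 14: 6/18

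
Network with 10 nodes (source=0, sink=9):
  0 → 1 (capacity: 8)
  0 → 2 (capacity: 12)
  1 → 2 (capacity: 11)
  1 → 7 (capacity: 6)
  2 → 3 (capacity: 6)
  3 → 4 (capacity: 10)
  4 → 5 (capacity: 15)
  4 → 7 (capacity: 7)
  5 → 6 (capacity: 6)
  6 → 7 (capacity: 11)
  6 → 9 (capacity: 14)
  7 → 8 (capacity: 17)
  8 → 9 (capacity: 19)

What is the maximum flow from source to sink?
Maximum flow = 12

Max flow: 12

Flow assignment:
  0 → 1: 6/8
  0 → 2: 6/12
  1 → 7: 6/6
  2 → 3: 6/6
  3 → 4: 6/10
  4 → 5: 6/15
  5 → 6: 6/6
  6 → 9: 6/14
  7 → 8: 6/17
  8 → 9: 6/19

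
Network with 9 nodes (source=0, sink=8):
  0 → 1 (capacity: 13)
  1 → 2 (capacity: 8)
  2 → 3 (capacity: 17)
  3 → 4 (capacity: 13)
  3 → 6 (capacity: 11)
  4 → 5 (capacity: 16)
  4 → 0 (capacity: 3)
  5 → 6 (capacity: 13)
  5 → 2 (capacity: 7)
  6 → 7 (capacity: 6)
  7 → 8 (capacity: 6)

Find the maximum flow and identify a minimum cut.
Max flow = 6, Min cut edges: (7,8)

Maximum flow: 6
Minimum cut: (7,8)
Partition: S = [0, 1, 2, 3, 4, 5, 6, 7], T = [8]

Max-flow min-cut theorem verified: both equal 6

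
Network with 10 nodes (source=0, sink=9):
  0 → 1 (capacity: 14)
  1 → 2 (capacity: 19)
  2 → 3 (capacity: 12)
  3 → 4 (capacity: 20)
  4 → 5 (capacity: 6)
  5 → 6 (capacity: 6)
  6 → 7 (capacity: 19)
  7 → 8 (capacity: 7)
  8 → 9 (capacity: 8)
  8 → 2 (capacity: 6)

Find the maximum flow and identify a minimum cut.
Max flow = 6, Min cut edges: (5,6)

Maximum flow: 6
Minimum cut: (5,6)
Partition: S = [0, 1, 2, 3, 4, 5], T = [6, 7, 8, 9]

Max-flow min-cut theorem verified: both equal 6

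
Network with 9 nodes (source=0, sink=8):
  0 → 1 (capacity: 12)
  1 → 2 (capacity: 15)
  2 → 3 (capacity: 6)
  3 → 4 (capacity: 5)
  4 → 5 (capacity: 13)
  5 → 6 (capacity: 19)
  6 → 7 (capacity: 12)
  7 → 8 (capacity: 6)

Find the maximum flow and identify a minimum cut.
Max flow = 5, Min cut edges: (3,4)

Maximum flow: 5
Minimum cut: (3,4)
Partition: S = [0, 1, 2, 3], T = [4, 5, 6, 7, 8]

Max-flow min-cut theorem verified: both equal 5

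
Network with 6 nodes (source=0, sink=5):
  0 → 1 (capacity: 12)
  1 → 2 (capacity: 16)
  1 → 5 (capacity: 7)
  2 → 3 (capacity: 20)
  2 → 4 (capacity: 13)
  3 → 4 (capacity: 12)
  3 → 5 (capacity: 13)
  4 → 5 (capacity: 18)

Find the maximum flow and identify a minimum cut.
Max flow = 12, Min cut edges: (0,1)

Maximum flow: 12
Minimum cut: (0,1)
Partition: S = [0], T = [1, 2, 3, 4, 5]

Max-flow min-cut theorem verified: both equal 12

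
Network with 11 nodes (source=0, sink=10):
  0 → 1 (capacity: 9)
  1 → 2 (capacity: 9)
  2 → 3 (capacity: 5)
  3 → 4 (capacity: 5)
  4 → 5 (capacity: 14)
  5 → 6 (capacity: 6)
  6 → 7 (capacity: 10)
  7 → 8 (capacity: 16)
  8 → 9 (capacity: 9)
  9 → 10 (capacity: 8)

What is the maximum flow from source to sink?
Maximum flow = 5

Max flow: 5

Flow assignment:
  0 → 1: 5/9
  1 → 2: 5/9
  2 → 3: 5/5
  3 → 4: 5/5
  4 → 5: 5/14
  5 → 6: 5/6
  6 → 7: 5/10
  7 → 8: 5/16
  8 → 9: 5/9
  9 → 10: 5/8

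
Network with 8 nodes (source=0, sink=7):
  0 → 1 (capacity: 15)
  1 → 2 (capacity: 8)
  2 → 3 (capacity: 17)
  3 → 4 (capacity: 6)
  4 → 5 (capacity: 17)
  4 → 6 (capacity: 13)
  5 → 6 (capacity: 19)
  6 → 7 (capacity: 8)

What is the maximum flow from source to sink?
Maximum flow = 6

Max flow: 6

Flow assignment:
  0 → 1: 6/15
  1 → 2: 6/8
  2 → 3: 6/17
  3 → 4: 6/6
  4 → 6: 6/13
  6 → 7: 6/8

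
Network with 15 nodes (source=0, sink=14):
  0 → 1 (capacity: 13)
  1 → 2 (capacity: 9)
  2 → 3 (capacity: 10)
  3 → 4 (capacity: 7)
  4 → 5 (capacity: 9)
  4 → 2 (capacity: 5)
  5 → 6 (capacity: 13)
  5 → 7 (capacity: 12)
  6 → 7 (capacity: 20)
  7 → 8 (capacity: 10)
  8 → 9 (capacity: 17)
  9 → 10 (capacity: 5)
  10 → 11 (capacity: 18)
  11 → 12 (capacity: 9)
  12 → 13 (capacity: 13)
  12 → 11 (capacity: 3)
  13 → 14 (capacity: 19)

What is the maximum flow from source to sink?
Maximum flow = 5

Max flow: 5

Flow assignment:
  0 → 1: 5/13
  1 → 2: 5/9
  2 → 3: 7/10
  3 → 4: 7/7
  4 → 5: 5/9
  4 → 2: 2/5
  5 → 7: 5/12
  7 → 8: 5/10
  8 → 9: 5/17
  9 → 10: 5/5
  10 → 11: 5/18
  11 → 12: 5/9
  12 → 13: 5/13
  13 → 14: 5/19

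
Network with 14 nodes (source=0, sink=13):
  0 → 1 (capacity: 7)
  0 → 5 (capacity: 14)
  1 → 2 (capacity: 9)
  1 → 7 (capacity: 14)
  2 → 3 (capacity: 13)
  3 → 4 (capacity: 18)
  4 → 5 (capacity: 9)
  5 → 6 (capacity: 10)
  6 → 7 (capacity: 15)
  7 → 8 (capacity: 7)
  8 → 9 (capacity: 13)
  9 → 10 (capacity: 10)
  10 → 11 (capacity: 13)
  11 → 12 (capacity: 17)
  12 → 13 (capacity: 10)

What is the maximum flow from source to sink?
Maximum flow = 7

Max flow: 7

Flow assignment:
  0 → 5: 7/14
  5 → 6: 7/10
  6 → 7: 7/15
  7 → 8: 7/7
  8 → 9: 7/13
  9 → 10: 7/10
  10 → 11: 7/13
  11 → 12: 7/17
  12 → 13: 7/10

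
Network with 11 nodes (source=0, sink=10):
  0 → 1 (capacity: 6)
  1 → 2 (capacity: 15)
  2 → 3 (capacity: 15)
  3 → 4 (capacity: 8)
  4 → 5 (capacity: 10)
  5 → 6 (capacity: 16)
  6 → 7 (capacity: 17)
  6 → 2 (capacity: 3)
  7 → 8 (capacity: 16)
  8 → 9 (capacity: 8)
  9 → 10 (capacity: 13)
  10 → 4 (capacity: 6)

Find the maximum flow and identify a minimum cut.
Max flow = 6, Min cut edges: (0,1)

Maximum flow: 6
Minimum cut: (0,1)
Partition: S = [0], T = [1, 2, 3, 4, 5, 6, 7, 8, 9, 10]

Max-flow min-cut theorem verified: both equal 6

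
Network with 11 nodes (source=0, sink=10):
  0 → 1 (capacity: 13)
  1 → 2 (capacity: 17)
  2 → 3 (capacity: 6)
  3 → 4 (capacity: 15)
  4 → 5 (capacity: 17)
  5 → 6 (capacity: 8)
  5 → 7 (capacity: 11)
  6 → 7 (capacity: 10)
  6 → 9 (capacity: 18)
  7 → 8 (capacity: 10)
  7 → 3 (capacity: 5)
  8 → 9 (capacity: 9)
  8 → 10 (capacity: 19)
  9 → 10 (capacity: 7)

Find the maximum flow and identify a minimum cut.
Max flow = 6, Min cut edges: (2,3)

Maximum flow: 6
Minimum cut: (2,3)
Partition: S = [0, 1, 2], T = [3, 4, 5, 6, 7, 8, 9, 10]

Max-flow min-cut theorem verified: both equal 6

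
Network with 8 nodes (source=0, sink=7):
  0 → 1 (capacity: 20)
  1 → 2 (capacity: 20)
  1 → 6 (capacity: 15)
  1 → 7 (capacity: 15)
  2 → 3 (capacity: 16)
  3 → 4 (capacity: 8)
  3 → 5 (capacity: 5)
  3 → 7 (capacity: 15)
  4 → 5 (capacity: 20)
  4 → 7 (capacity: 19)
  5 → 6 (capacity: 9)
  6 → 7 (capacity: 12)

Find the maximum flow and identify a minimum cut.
Max flow = 20, Min cut edges: (0,1)

Maximum flow: 20
Minimum cut: (0,1)
Partition: S = [0], T = [1, 2, 3, 4, 5, 6, 7]

Max-flow min-cut theorem verified: both equal 20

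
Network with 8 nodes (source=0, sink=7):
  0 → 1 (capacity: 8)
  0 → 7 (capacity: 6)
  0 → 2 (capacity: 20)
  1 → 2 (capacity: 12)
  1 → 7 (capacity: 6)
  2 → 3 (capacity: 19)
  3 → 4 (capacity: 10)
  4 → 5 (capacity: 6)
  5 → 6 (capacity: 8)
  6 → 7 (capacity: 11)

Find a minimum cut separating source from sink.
Min cut value = 18, edges: (0,7), (1,7), (4,5)

Min cut value: 18
Partition: S = [0, 1, 2, 3, 4], T = [5, 6, 7]
Cut edges: (0,7), (1,7), (4,5)

By max-flow min-cut theorem, max flow = min cut = 18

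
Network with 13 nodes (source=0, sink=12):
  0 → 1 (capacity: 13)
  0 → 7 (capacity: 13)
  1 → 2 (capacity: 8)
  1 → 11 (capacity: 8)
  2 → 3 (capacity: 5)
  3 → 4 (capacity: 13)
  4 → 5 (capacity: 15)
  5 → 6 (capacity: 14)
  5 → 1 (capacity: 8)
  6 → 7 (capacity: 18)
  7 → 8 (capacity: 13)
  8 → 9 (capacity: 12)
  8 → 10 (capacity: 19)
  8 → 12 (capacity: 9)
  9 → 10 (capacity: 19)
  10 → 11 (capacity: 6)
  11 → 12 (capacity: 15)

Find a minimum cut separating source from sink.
Min cut value = 21, edges: (1,11), (7,8)

Min cut value: 21
Partition: S = [0, 1, 2, 3, 4, 5, 6, 7], T = [8, 9, 10, 11, 12]
Cut edges: (1,11), (7,8)

By max-flow min-cut theorem, max flow = min cut = 21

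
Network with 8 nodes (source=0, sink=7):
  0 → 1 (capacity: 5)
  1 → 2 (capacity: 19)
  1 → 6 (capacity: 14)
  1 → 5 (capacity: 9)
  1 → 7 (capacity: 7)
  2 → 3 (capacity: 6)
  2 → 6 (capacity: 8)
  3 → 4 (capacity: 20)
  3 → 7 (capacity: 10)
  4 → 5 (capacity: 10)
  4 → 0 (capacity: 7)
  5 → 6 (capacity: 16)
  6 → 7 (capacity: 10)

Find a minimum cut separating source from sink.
Min cut value = 5, edges: (0,1)

Min cut value: 5
Partition: S = [0], T = [1, 2, 3, 4, 5, 6, 7]
Cut edges: (0,1)

By max-flow min-cut theorem, max flow = min cut = 5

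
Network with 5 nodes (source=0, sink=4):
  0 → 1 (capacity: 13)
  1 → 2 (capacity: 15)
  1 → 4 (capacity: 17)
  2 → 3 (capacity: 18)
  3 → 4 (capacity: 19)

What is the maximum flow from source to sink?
Maximum flow = 13

Max flow: 13

Flow assignment:
  0 → 1: 13/13
  1 → 4: 13/17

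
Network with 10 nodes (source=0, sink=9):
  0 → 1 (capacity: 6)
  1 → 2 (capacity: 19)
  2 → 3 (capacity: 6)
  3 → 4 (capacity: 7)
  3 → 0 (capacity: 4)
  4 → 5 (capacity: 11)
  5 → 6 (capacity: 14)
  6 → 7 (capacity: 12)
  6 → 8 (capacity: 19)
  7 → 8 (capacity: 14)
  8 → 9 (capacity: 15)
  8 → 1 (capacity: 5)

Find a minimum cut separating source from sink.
Min cut value = 6, edges: (2,3)

Min cut value: 6
Partition: S = [0, 1, 2], T = [3, 4, 5, 6, 7, 8, 9]
Cut edges: (2,3)

By max-flow min-cut theorem, max flow = min cut = 6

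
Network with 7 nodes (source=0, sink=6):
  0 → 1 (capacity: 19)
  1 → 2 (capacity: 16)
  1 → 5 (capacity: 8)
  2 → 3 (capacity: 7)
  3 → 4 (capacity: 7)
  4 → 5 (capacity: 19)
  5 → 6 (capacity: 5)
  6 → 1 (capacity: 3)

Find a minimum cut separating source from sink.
Min cut value = 5, edges: (5,6)

Min cut value: 5
Partition: S = [0, 1, 2, 3, 4, 5], T = [6]
Cut edges: (5,6)

By max-flow min-cut theorem, max flow = min cut = 5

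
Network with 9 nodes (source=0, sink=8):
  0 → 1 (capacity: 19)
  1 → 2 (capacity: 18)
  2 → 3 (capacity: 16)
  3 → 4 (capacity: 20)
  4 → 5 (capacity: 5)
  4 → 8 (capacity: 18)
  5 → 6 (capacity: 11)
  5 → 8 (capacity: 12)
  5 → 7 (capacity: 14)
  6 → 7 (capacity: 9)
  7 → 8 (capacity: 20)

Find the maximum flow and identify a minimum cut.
Max flow = 16, Min cut edges: (2,3)

Maximum flow: 16
Minimum cut: (2,3)
Partition: S = [0, 1, 2], T = [3, 4, 5, 6, 7, 8]

Max-flow min-cut theorem verified: both equal 16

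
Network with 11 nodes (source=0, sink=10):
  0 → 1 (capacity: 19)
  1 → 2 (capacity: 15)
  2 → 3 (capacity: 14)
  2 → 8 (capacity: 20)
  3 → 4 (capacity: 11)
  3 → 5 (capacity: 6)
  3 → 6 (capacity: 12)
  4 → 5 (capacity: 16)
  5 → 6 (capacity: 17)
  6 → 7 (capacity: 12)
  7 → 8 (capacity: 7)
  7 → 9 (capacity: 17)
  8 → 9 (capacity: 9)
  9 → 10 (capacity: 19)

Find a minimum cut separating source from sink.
Min cut value = 15, edges: (1,2)

Min cut value: 15
Partition: S = [0, 1], T = [2, 3, 4, 5, 6, 7, 8, 9, 10]
Cut edges: (1,2)

By max-flow min-cut theorem, max flow = min cut = 15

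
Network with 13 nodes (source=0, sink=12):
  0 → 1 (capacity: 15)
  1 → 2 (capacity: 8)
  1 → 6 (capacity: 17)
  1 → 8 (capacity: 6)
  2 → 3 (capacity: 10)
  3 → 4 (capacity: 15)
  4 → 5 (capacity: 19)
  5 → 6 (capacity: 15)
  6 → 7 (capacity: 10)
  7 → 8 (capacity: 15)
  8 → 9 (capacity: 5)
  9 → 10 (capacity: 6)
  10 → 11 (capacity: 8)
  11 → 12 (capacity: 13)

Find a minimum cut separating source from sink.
Min cut value = 5, edges: (8,9)

Min cut value: 5
Partition: S = [0, 1, 2, 3, 4, 5, 6, 7, 8], T = [9, 10, 11, 12]
Cut edges: (8,9)

By max-flow min-cut theorem, max flow = min cut = 5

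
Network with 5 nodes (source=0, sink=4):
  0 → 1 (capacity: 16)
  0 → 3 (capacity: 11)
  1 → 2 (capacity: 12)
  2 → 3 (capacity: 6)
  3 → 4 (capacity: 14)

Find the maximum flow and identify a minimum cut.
Max flow = 14, Min cut edges: (3,4)

Maximum flow: 14
Minimum cut: (3,4)
Partition: S = [0, 1, 2, 3], T = [4]

Max-flow min-cut theorem verified: both equal 14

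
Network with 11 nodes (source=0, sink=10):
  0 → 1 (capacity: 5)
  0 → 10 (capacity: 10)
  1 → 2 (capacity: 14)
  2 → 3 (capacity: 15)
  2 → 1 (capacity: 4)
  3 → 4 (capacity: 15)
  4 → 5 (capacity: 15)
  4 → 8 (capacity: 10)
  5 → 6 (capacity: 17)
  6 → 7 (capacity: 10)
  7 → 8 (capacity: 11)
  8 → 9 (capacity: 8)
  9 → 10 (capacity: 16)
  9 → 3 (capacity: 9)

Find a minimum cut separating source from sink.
Min cut value = 15, edges: (0,1), (0,10)

Min cut value: 15
Partition: S = [0], T = [1, 2, 3, 4, 5, 6, 7, 8, 9, 10]
Cut edges: (0,1), (0,10)

By max-flow min-cut theorem, max flow = min cut = 15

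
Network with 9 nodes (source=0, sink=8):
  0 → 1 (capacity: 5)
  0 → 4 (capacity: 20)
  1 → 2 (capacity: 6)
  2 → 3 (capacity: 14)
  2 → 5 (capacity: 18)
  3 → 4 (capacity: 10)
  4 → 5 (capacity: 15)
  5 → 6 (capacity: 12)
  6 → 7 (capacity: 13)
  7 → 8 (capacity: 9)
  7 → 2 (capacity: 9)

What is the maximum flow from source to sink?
Maximum flow = 9

Max flow: 9

Flow assignment:
  0 → 4: 9/20
  4 → 5: 9/15
  5 → 6: 9/12
  6 → 7: 9/13
  7 → 8: 9/9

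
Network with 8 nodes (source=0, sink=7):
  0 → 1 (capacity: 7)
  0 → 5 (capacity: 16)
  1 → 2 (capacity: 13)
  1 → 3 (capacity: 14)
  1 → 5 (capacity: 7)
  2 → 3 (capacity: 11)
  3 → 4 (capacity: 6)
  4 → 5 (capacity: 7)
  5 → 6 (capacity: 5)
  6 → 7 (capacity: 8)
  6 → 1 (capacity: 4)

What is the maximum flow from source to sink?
Maximum flow = 5

Max flow: 5

Flow assignment:
  0 → 5: 5/16
  5 → 6: 5/5
  6 → 7: 5/8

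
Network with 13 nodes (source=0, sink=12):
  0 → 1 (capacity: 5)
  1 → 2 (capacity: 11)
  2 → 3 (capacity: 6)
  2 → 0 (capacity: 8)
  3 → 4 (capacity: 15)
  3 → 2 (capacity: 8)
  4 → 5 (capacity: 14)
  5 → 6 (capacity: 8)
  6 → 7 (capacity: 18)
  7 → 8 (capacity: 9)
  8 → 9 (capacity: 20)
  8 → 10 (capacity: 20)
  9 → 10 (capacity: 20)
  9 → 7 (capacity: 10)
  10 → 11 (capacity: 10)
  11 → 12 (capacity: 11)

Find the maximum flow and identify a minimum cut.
Max flow = 5, Min cut edges: (0,1)

Maximum flow: 5
Minimum cut: (0,1)
Partition: S = [0], T = [1, 2, 3, 4, 5, 6, 7, 8, 9, 10, 11, 12]

Max-flow min-cut theorem verified: both equal 5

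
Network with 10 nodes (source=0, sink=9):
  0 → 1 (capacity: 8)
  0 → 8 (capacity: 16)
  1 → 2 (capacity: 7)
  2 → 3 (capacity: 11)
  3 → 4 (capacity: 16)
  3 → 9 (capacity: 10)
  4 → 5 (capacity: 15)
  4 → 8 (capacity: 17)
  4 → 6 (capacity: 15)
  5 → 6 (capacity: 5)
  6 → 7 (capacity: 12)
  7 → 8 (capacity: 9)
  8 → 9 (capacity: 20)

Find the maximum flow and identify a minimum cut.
Max flow = 23, Min cut edges: (0,8), (1,2)

Maximum flow: 23
Minimum cut: (0,8), (1,2)
Partition: S = [0, 1], T = [2, 3, 4, 5, 6, 7, 8, 9]

Max-flow min-cut theorem verified: both equal 23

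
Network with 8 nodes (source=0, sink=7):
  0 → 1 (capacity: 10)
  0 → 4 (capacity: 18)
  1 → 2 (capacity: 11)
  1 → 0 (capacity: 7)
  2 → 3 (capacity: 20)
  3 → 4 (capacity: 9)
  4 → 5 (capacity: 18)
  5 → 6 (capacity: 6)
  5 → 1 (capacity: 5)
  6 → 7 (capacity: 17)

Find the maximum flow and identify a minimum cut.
Max flow = 6, Min cut edges: (5,6)

Maximum flow: 6
Minimum cut: (5,6)
Partition: S = [0, 1, 2, 3, 4, 5], T = [6, 7]

Max-flow min-cut theorem verified: both equal 6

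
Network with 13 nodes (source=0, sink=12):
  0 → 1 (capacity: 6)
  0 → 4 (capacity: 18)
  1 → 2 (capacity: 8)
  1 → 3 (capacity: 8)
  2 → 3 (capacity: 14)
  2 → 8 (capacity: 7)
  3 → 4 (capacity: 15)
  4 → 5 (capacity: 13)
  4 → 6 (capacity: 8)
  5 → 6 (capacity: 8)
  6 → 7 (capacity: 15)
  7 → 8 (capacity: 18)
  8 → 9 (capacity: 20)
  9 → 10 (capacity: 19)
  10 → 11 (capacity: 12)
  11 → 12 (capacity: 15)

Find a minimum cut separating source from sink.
Min cut value = 12, edges: (10,11)

Min cut value: 12
Partition: S = [0, 1, 2, 3, 4, 5, 6, 7, 8, 9, 10], T = [11, 12]
Cut edges: (10,11)

By max-flow min-cut theorem, max flow = min cut = 12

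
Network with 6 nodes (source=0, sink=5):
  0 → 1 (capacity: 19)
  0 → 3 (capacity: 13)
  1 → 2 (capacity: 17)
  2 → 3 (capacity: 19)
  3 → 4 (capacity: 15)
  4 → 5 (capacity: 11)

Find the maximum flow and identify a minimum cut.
Max flow = 11, Min cut edges: (4,5)

Maximum flow: 11
Minimum cut: (4,5)
Partition: S = [0, 1, 2, 3, 4], T = [5]

Max-flow min-cut theorem verified: both equal 11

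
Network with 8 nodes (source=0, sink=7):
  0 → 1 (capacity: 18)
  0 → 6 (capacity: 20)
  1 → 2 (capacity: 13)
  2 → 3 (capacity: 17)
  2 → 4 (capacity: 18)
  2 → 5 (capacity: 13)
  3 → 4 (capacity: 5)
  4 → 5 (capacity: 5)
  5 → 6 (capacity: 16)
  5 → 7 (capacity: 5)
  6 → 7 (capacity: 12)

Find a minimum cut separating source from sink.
Min cut value = 17, edges: (5,7), (6,7)

Min cut value: 17
Partition: S = [0, 1, 2, 3, 4, 5, 6], T = [7]
Cut edges: (5,7), (6,7)

By max-flow min-cut theorem, max flow = min cut = 17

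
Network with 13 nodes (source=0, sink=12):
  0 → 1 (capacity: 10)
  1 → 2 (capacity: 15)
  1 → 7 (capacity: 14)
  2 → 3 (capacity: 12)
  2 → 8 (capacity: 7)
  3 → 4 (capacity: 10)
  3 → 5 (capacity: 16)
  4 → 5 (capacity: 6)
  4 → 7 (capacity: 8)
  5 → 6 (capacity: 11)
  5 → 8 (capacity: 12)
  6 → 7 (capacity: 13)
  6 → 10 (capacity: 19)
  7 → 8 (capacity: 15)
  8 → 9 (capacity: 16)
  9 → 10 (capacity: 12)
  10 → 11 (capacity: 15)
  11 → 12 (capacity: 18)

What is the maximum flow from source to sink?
Maximum flow = 10

Max flow: 10

Flow assignment:
  0 → 1: 10/10
  1 → 2: 10/15
  2 → 3: 3/12
  2 → 8: 7/7
  3 → 5: 3/16
  5 → 6: 3/11
  6 → 10: 3/19
  8 → 9: 7/16
  9 → 10: 7/12
  10 → 11: 10/15
  11 → 12: 10/18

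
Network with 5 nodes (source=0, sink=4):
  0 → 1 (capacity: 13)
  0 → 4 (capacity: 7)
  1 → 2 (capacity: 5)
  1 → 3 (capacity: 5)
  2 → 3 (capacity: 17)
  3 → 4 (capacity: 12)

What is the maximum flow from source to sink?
Maximum flow = 17

Max flow: 17

Flow assignment:
  0 → 1: 10/13
  0 → 4: 7/7
  1 → 2: 5/5
  1 → 3: 5/5
  2 → 3: 5/17
  3 → 4: 10/12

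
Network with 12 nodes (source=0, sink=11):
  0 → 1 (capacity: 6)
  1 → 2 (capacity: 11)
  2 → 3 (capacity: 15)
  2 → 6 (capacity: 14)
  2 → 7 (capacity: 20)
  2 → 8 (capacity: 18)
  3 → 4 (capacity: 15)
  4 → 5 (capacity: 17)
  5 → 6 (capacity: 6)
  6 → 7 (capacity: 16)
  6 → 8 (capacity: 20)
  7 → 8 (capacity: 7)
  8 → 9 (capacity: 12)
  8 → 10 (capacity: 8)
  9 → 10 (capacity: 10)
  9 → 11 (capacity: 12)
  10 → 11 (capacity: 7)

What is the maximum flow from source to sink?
Maximum flow = 6

Max flow: 6

Flow assignment:
  0 → 1: 6/6
  1 → 2: 6/11
  2 → 8: 6/18
  8 → 9: 6/12
  9 → 11: 6/12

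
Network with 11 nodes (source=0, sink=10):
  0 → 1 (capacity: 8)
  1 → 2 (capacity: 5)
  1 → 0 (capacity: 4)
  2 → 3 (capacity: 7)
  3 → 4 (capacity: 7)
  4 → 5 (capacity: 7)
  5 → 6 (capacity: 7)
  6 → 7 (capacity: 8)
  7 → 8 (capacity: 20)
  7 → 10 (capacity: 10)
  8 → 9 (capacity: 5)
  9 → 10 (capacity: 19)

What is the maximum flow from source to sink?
Maximum flow = 5

Max flow: 5

Flow assignment:
  0 → 1: 5/8
  1 → 2: 5/5
  2 → 3: 5/7
  3 → 4: 5/7
  4 → 5: 5/7
  5 → 6: 5/7
  6 → 7: 5/8
  7 → 10: 5/10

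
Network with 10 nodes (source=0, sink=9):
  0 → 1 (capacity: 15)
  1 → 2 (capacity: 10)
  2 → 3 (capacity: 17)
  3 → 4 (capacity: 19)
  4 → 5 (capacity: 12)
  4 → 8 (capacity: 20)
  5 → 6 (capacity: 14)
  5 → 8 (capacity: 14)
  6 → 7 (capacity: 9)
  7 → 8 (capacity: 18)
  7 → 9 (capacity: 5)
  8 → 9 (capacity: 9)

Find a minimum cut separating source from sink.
Min cut value = 10, edges: (1,2)

Min cut value: 10
Partition: S = [0, 1], T = [2, 3, 4, 5, 6, 7, 8, 9]
Cut edges: (1,2)

By max-flow min-cut theorem, max flow = min cut = 10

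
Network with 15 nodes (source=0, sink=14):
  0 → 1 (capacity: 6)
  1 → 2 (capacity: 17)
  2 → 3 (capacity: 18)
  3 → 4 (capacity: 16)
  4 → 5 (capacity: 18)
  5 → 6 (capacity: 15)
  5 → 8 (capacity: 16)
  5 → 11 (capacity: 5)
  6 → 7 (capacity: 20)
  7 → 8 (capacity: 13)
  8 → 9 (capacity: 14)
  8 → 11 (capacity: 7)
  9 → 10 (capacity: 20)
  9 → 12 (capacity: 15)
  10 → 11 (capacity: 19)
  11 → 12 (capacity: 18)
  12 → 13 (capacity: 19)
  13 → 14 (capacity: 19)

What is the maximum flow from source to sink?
Maximum flow = 6

Max flow: 6

Flow assignment:
  0 → 1: 6/6
  1 → 2: 6/17
  2 → 3: 6/18
  3 → 4: 6/16
  4 → 5: 6/18
  5 → 8: 1/16
  5 → 11: 5/5
  8 → 9: 1/14
  9 → 12: 1/15
  11 → 12: 5/18
  12 → 13: 6/19
  13 → 14: 6/19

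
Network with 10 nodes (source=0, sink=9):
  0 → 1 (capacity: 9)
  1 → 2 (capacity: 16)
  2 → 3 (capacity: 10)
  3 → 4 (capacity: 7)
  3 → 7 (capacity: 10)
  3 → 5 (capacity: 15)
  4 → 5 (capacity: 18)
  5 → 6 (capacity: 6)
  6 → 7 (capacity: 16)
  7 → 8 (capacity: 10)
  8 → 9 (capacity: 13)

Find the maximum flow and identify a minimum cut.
Max flow = 9, Min cut edges: (0,1)

Maximum flow: 9
Minimum cut: (0,1)
Partition: S = [0], T = [1, 2, 3, 4, 5, 6, 7, 8, 9]

Max-flow min-cut theorem verified: both equal 9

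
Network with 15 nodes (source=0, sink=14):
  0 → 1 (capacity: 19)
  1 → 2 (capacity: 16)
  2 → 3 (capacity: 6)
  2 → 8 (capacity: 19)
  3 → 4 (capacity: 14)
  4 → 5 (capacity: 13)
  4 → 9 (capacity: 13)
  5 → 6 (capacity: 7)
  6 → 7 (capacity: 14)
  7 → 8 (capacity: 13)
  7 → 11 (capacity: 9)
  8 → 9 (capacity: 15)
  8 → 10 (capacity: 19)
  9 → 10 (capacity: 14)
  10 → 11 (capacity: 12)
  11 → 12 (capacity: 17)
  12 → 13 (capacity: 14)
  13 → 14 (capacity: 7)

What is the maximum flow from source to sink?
Maximum flow = 7

Max flow: 7

Flow assignment:
  0 → 1: 7/19
  1 → 2: 7/16
  2 → 3: 4/6
  2 → 8: 3/19
  3 → 4: 4/14
  4 → 5: 4/13
  5 → 6: 4/7
  6 → 7: 4/14
  7 → 8: 4/13
  8 → 10: 7/19
  10 → 11: 7/12
  11 → 12: 7/17
  12 → 13: 7/14
  13 → 14: 7/7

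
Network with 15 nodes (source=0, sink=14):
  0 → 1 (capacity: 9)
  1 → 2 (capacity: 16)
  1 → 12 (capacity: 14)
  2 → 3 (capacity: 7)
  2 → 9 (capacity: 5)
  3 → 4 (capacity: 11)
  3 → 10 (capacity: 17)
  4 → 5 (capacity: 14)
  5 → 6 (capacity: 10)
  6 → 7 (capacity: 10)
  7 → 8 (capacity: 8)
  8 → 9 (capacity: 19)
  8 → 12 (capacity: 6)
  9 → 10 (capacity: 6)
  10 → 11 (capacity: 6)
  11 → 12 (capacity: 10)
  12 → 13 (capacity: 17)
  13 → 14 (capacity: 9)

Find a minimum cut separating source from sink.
Min cut value = 9, edges: (13,14)

Min cut value: 9
Partition: S = [0, 1, 2, 3, 4, 5, 6, 7, 8, 9, 10, 11, 12, 13], T = [14]
Cut edges: (13,14)

By max-flow min-cut theorem, max flow = min cut = 9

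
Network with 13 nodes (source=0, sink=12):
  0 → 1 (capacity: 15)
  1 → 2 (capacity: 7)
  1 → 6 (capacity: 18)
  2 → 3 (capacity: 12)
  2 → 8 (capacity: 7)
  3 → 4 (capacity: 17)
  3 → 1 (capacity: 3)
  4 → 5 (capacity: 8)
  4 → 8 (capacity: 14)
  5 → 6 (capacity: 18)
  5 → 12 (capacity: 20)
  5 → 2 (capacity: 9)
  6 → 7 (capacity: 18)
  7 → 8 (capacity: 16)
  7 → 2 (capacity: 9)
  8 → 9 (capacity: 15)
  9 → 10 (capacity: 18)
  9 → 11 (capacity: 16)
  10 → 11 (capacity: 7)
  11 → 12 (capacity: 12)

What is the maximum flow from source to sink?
Maximum flow = 15

Max flow: 15

Flow assignment:
  0 → 1: 15/15
  1 → 2: 7/7
  1 → 6: 8/18
  2 → 3: 7/12
  3 → 4: 7/17
  4 → 5: 7/8
  5 → 12: 7/20
  6 → 7: 8/18
  7 → 8: 8/16
  8 → 9: 8/15
  9 → 11: 8/16
  11 → 12: 8/12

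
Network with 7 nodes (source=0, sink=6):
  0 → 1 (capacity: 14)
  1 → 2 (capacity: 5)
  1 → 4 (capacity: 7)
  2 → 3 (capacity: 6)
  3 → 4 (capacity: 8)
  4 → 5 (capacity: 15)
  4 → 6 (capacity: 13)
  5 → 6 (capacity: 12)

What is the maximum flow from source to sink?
Maximum flow = 12

Max flow: 12

Flow assignment:
  0 → 1: 12/14
  1 → 2: 5/5
  1 → 4: 7/7
  2 → 3: 5/6
  3 → 4: 5/8
  4 → 6: 12/13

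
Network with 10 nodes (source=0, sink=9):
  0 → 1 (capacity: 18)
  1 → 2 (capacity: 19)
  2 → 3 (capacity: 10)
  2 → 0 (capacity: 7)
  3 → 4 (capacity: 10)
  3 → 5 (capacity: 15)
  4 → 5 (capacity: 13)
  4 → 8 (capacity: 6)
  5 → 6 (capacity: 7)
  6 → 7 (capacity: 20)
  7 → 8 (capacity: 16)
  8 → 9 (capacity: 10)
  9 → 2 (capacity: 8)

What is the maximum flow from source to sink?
Maximum flow = 10

Max flow: 10

Flow assignment:
  0 → 1: 17/18
  1 → 2: 17/19
  2 → 3: 10/10
  2 → 0: 7/7
  3 → 4: 10/10
  4 → 5: 4/13
  4 → 8: 6/6
  5 → 6: 4/7
  6 → 7: 4/20
  7 → 8: 4/16
  8 → 9: 10/10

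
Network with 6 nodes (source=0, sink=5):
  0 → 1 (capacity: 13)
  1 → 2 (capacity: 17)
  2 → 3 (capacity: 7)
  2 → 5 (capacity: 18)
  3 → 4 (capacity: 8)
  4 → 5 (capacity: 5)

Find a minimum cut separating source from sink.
Min cut value = 13, edges: (0,1)

Min cut value: 13
Partition: S = [0], T = [1, 2, 3, 4, 5]
Cut edges: (0,1)

By max-flow min-cut theorem, max flow = min cut = 13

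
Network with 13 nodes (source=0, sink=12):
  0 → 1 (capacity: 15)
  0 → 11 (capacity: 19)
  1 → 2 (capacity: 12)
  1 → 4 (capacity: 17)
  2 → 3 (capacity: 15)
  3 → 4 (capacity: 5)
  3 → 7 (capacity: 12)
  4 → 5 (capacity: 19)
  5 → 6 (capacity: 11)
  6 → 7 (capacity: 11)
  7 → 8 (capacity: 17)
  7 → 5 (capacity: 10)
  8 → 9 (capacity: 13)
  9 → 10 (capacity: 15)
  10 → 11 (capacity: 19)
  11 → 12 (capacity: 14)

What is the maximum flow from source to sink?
Maximum flow = 14

Max flow: 14

Flow assignment:
  0 → 1: 13/15
  0 → 11: 1/19
  1 → 2: 12/12
  1 → 4: 1/17
  2 → 3: 12/15
  3 → 7: 12/12
  4 → 5: 1/19
  5 → 6: 3/11
  6 → 7: 3/11
  7 → 8: 13/17
  7 → 5: 2/10
  8 → 9: 13/13
  9 → 10: 13/15
  10 → 11: 13/19
  11 → 12: 14/14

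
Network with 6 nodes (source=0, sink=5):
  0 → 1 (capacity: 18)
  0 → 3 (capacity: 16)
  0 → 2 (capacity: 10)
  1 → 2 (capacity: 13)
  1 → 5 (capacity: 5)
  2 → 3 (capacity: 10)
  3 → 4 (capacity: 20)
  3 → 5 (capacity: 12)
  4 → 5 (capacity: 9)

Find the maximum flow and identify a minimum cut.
Max flow = 26, Min cut edges: (1,5), (3,5), (4,5)

Maximum flow: 26
Minimum cut: (1,5), (3,5), (4,5)
Partition: S = [0, 1, 2, 3, 4], T = [5]

Max-flow min-cut theorem verified: both equal 26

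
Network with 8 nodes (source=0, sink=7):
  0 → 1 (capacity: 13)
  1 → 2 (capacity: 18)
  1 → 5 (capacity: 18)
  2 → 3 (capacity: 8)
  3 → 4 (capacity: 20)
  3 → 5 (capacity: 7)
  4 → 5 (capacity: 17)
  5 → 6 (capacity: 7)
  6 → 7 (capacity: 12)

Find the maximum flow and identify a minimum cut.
Max flow = 7, Min cut edges: (5,6)

Maximum flow: 7
Minimum cut: (5,6)
Partition: S = [0, 1, 2, 3, 4, 5], T = [6, 7]

Max-flow min-cut theorem verified: both equal 7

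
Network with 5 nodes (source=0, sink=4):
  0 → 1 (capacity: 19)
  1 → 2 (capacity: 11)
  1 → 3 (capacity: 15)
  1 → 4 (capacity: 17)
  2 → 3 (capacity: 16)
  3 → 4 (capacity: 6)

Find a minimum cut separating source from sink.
Min cut value = 19, edges: (0,1)

Min cut value: 19
Partition: S = [0], T = [1, 2, 3, 4]
Cut edges: (0,1)

By max-flow min-cut theorem, max flow = min cut = 19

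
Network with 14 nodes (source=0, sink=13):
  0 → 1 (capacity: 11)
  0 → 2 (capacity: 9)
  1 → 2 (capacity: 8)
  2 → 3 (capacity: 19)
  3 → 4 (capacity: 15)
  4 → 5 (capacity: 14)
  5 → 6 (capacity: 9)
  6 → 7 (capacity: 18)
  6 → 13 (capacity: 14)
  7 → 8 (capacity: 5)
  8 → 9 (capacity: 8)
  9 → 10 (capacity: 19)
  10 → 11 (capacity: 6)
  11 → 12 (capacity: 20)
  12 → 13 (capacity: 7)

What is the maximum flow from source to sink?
Maximum flow = 9

Max flow: 9

Flow assignment:
  0 → 1: 8/11
  0 → 2: 1/9
  1 → 2: 8/8
  2 → 3: 9/19
  3 → 4: 9/15
  4 → 5: 9/14
  5 → 6: 9/9
  6 → 13: 9/14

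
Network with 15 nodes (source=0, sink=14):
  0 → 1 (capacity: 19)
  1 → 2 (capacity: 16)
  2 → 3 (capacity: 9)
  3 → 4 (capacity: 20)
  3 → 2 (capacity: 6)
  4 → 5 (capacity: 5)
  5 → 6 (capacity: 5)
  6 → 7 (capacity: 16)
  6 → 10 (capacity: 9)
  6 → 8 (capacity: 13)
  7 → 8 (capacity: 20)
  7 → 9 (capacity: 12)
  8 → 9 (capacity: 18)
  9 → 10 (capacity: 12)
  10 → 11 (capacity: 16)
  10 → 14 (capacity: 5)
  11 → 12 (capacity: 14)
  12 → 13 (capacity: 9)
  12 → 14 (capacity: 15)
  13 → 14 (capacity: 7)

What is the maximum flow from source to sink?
Maximum flow = 5

Max flow: 5

Flow assignment:
  0 → 1: 5/19
  1 → 2: 5/16
  2 → 3: 5/9
  3 → 4: 5/20
  4 → 5: 5/5
  5 → 6: 5/5
  6 → 10: 5/9
  10 → 14: 5/5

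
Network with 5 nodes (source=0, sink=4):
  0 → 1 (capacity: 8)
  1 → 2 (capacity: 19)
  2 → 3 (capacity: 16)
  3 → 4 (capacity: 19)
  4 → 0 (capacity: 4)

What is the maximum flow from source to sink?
Maximum flow = 8

Max flow: 8

Flow assignment:
  0 → 1: 8/8
  1 → 2: 8/19
  2 → 3: 8/16
  3 → 4: 8/19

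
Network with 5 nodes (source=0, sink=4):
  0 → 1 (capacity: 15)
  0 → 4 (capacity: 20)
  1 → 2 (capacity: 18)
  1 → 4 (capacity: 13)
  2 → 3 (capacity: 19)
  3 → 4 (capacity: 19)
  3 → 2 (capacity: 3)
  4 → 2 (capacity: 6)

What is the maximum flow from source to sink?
Maximum flow = 35

Max flow: 35

Flow assignment:
  0 → 1: 15/15
  0 → 4: 20/20
  1 → 2: 2/18
  1 → 4: 13/13
  2 → 3: 2/19
  3 → 4: 2/19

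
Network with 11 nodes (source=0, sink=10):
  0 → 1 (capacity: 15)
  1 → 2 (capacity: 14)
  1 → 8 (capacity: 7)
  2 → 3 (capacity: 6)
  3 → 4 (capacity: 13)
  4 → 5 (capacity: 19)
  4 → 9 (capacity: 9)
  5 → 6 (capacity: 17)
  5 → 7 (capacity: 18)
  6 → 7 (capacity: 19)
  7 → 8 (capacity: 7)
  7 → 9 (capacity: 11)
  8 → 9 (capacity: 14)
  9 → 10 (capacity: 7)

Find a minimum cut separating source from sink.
Min cut value = 7, edges: (9,10)

Min cut value: 7
Partition: S = [0, 1, 2, 3, 4, 5, 6, 7, 8, 9], T = [10]
Cut edges: (9,10)

By max-flow min-cut theorem, max flow = min cut = 7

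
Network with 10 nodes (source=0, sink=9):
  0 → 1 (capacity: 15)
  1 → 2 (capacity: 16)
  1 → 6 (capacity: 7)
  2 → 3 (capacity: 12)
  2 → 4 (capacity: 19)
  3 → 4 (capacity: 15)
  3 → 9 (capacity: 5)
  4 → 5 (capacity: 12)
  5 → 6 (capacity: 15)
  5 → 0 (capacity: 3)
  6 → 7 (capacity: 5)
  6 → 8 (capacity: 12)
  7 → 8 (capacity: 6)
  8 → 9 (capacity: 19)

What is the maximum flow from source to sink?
Maximum flow = 15

Max flow: 15

Flow assignment:
  0 → 1: 15/15
  1 → 2: 8/16
  1 → 6: 7/7
  2 → 3: 5/12
  2 → 4: 3/19
  3 → 9: 5/5
  4 → 5: 3/12
  5 → 6: 3/15
  6 → 8: 10/12
  8 → 9: 10/19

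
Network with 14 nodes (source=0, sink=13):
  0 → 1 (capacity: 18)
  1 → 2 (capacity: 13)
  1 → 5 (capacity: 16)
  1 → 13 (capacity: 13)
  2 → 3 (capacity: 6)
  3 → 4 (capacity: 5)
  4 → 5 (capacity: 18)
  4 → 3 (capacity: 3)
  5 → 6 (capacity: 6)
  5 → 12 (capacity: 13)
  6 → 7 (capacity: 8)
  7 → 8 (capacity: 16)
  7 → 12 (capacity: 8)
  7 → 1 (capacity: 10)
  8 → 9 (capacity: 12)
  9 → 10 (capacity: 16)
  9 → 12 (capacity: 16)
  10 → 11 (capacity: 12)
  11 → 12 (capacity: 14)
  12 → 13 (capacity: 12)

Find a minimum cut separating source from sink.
Min cut value = 18, edges: (0,1)

Min cut value: 18
Partition: S = [0], T = [1, 2, 3, 4, 5, 6, 7, 8, 9, 10, 11, 12, 13]
Cut edges: (0,1)

By max-flow min-cut theorem, max flow = min cut = 18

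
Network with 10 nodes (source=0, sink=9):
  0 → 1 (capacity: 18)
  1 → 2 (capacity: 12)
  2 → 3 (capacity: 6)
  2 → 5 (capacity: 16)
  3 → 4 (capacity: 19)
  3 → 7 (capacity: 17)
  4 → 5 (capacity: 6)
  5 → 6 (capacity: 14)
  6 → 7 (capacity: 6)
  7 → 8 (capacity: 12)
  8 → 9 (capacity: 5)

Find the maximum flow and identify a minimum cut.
Max flow = 5, Min cut edges: (8,9)

Maximum flow: 5
Minimum cut: (8,9)
Partition: S = [0, 1, 2, 3, 4, 5, 6, 7, 8], T = [9]

Max-flow min-cut theorem verified: both equal 5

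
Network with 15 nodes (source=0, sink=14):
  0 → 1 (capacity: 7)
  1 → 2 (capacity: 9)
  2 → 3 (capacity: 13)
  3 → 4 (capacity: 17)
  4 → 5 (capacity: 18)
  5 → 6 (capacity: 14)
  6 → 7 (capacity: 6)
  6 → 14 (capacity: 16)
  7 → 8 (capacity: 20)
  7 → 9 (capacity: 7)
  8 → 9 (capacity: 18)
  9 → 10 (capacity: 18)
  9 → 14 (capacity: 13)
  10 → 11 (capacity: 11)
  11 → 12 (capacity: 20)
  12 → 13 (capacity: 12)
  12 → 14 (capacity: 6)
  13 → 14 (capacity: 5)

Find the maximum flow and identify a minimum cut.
Max flow = 7, Min cut edges: (0,1)

Maximum flow: 7
Minimum cut: (0,1)
Partition: S = [0], T = [1, 2, 3, 4, 5, 6, 7, 8, 9, 10, 11, 12, 13, 14]

Max-flow min-cut theorem verified: both equal 7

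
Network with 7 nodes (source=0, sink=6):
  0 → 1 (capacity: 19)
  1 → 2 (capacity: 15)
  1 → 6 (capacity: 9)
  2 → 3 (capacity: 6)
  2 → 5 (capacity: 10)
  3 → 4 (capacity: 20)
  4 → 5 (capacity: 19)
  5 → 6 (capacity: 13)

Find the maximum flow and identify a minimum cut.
Max flow = 19, Min cut edges: (0,1)

Maximum flow: 19
Minimum cut: (0,1)
Partition: S = [0], T = [1, 2, 3, 4, 5, 6]

Max-flow min-cut theorem verified: both equal 19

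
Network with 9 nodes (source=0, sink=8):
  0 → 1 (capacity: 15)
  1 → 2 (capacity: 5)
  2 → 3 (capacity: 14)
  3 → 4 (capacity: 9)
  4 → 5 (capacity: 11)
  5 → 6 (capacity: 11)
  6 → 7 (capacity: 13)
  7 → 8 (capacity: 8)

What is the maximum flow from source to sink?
Maximum flow = 5

Max flow: 5

Flow assignment:
  0 → 1: 5/15
  1 → 2: 5/5
  2 → 3: 5/14
  3 → 4: 5/9
  4 → 5: 5/11
  5 → 6: 5/11
  6 → 7: 5/13
  7 → 8: 5/8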